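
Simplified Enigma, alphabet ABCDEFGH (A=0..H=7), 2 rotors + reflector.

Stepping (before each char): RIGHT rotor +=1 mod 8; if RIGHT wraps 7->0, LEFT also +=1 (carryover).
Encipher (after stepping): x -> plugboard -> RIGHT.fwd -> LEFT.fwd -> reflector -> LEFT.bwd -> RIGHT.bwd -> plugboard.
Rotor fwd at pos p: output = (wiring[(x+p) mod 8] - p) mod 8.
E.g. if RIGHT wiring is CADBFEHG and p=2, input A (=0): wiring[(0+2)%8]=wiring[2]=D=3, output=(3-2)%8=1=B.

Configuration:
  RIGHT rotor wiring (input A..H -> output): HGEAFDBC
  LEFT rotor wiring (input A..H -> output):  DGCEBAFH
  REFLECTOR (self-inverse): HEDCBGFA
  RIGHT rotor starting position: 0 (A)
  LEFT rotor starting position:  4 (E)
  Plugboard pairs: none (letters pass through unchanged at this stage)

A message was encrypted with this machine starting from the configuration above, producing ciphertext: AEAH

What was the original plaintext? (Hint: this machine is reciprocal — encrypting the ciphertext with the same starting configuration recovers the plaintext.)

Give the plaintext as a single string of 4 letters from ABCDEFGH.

Answer: BHGB

Derivation:
Char 1 ('A'): step: R->1, L=4; A->plug->A->R->F->L->C->refl->D->L'->D->R'->B->plug->B
Char 2 ('E'): step: R->2, L=4; E->plug->E->R->H->L->A->refl->H->L'->E->R'->H->plug->H
Char 3 ('A'): step: R->3, L=4; A->plug->A->R->F->L->C->refl->D->L'->D->R'->G->plug->G
Char 4 ('H'): step: R->4, L=4; H->plug->H->R->E->L->H->refl->A->L'->H->R'->B->plug->B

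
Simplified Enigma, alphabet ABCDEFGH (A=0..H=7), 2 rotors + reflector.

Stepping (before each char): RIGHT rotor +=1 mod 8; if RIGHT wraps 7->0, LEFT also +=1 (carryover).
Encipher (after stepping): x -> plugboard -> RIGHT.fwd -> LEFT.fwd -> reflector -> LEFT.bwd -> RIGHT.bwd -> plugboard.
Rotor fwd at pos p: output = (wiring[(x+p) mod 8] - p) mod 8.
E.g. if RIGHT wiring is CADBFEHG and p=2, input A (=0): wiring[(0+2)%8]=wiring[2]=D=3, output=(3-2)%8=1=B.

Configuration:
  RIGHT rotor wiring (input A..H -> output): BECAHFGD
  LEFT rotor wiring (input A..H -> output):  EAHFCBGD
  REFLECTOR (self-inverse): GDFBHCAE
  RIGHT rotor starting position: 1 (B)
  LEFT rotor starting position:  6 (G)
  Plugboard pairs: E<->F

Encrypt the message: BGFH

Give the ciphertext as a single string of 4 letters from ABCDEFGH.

Char 1 ('B'): step: R->2, L=6; B->plug->B->R->G->L->E->refl->H->L'->F->R'->C->plug->C
Char 2 ('G'): step: R->3, L=6; G->plug->G->R->B->L->F->refl->C->L'->D->R'->D->plug->D
Char 3 ('F'): step: R->4, L=6; F->plug->E->R->F->L->H->refl->E->L'->G->R'->G->plug->G
Char 4 ('H'): step: R->5, L=6; H->plug->H->R->C->L->G->refl->A->L'->A->R'->A->plug->A

Answer: CDGA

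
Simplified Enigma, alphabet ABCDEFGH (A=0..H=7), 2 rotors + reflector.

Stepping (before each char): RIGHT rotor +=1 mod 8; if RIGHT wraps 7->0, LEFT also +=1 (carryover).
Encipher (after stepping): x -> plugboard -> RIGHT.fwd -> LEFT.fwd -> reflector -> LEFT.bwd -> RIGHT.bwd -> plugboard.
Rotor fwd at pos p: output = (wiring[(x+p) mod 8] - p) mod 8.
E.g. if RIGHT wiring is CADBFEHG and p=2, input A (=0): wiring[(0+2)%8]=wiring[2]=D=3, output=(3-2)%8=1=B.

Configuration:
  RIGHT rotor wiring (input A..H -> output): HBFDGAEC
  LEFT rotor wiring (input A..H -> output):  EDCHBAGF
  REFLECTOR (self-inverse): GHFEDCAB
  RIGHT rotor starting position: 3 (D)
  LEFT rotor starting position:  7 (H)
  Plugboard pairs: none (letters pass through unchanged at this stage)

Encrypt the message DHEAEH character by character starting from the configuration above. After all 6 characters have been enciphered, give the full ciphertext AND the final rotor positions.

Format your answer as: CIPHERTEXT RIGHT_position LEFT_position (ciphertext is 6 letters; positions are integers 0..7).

Answer: HCACCD 1 0

Derivation:
Char 1 ('D'): step: R->4, L=7; D->plug->D->R->G->L->B->refl->H->L'->H->R'->H->plug->H
Char 2 ('H'): step: R->5, L=7; H->plug->H->R->B->L->F->refl->C->L'->F->R'->C->plug->C
Char 3 ('E'): step: R->6, L=7; E->plug->E->R->H->L->H->refl->B->L'->G->R'->A->plug->A
Char 4 ('A'): step: R->7, L=7; A->plug->A->R->D->L->D->refl->E->L'->C->R'->C->plug->C
Char 5 ('E'): step: R->0, L->0 (L advanced); E->plug->E->R->G->L->G->refl->A->L'->F->R'->C->plug->C
Char 6 ('H'): step: R->1, L=0; H->plug->H->R->G->L->G->refl->A->L'->F->R'->D->plug->D
Final: ciphertext=HCACCD, RIGHT=1, LEFT=0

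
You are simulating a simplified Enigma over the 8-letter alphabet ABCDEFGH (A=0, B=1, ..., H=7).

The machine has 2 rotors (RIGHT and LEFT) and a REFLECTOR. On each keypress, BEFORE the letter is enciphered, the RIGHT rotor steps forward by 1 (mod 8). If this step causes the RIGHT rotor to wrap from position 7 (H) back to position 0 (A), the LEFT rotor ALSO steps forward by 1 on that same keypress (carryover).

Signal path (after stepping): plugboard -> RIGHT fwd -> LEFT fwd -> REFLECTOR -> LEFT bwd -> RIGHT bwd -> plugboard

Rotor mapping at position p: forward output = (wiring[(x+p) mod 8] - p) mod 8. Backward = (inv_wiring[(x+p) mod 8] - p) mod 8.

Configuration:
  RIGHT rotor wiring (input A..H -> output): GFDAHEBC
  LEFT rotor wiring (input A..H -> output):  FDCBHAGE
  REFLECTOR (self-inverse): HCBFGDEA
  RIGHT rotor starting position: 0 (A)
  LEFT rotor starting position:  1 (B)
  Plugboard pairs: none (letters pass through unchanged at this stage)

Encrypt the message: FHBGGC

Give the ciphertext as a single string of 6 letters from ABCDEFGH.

Char 1 ('F'): step: R->1, L=1; F->plug->F->R->A->L->C->refl->B->L'->B->R'->G->plug->G
Char 2 ('H'): step: R->2, L=1; H->plug->H->R->D->L->G->refl->E->L'->H->R'->E->plug->E
Char 3 ('B'): step: R->3, L=1; B->plug->B->R->E->L->H->refl->A->L'->C->R'->G->plug->G
Char 4 ('G'): step: R->4, L=1; G->plug->G->R->H->L->E->refl->G->L'->D->R'->A->plug->A
Char 5 ('G'): step: R->5, L=1; G->plug->G->R->D->L->G->refl->E->L'->H->R'->A->plug->A
Char 6 ('C'): step: R->6, L=1; C->plug->C->R->A->L->C->refl->B->L'->B->R'->G->plug->G

Answer: GEGAAG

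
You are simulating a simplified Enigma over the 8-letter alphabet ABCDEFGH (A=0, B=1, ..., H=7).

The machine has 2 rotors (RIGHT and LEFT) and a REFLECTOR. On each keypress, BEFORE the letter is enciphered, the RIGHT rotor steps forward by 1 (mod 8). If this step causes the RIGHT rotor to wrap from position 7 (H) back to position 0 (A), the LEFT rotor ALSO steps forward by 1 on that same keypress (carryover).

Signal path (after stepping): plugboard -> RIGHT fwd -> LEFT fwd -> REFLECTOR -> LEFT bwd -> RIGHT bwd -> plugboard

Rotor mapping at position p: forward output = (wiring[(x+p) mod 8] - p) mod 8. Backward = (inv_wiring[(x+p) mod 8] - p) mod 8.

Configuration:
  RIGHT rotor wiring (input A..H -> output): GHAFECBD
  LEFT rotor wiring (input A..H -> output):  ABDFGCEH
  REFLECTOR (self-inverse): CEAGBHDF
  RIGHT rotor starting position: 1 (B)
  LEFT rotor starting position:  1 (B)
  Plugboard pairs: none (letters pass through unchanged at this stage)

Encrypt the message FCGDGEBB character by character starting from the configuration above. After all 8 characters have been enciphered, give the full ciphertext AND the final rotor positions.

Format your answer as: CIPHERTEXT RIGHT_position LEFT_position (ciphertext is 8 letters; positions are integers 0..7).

Char 1 ('F'): step: R->2, L=1; F->plug->F->R->B->L->C->refl->A->L'->A->R'->D->plug->D
Char 2 ('C'): step: R->3, L=1; C->plug->C->R->H->L->H->refl->F->L'->D->R'->F->plug->F
Char 3 ('G'): step: R->4, L=1; G->plug->G->R->E->L->B->refl->E->L'->C->R'->E->plug->E
Char 4 ('D'): step: R->5, L=1; D->plug->D->R->B->L->C->refl->A->L'->A->R'->G->plug->G
Char 5 ('G'): step: R->6, L=1; G->plug->G->R->G->L->G->refl->D->L'->F->R'->B->plug->B
Char 6 ('E'): step: R->7, L=1; E->plug->E->R->G->L->G->refl->D->L'->F->R'->F->plug->F
Char 7 ('B'): step: R->0, L->2 (L advanced); B->plug->B->R->H->L->H->refl->F->L'->F->R'->D->plug->D
Char 8 ('B'): step: R->1, L=2; B->plug->B->R->H->L->H->refl->F->L'->F->R'->H->plug->H
Final: ciphertext=DFEGBFDH, RIGHT=1, LEFT=2

Answer: DFEGBFDH 1 2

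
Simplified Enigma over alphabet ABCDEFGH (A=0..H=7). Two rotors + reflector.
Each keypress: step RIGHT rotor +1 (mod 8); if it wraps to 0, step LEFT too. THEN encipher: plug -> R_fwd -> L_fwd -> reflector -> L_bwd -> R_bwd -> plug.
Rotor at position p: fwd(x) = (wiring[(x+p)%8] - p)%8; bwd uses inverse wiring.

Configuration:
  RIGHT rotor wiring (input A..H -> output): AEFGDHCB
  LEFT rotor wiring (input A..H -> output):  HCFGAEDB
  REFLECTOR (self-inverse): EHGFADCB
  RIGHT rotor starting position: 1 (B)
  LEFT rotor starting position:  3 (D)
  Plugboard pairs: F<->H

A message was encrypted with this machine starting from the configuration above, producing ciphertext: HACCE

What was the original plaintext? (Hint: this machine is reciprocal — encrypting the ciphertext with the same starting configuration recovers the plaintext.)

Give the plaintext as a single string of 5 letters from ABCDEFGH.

Char 1 ('H'): step: R->2, L=3; H->plug->F->R->H->L->C->refl->G->L'->E->R'->B->plug->B
Char 2 ('A'): step: R->3, L=3; A->plug->A->R->D->L->A->refl->E->L'->F->R'->F->plug->H
Char 3 ('C'): step: R->4, L=3; C->plug->C->R->G->L->H->refl->B->L'->C->R'->H->plug->F
Char 4 ('C'): step: R->5, L=3; C->plug->C->R->E->L->G->refl->C->L'->H->R'->E->plug->E
Char 5 ('E'): step: R->6, L=3; E->plug->E->R->H->L->C->refl->G->L'->E->R'->A->plug->A

Answer: BHFEA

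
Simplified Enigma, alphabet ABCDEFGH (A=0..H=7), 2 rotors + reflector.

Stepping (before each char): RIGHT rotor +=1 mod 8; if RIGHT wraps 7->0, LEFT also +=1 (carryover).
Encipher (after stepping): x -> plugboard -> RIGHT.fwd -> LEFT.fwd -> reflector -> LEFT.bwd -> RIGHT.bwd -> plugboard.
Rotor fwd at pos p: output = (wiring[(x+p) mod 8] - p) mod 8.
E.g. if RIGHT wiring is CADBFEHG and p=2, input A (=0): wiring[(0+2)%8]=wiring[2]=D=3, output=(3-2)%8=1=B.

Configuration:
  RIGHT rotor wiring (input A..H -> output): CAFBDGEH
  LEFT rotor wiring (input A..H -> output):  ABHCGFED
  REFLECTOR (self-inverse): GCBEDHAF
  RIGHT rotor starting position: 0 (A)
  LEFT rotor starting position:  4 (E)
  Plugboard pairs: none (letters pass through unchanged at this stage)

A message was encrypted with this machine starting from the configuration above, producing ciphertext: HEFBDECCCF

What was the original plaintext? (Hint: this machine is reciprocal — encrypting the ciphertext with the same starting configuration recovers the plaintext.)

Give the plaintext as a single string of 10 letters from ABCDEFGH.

Answer: CBHAEDAHDB

Derivation:
Char 1 ('H'): step: R->1, L=4; H->plug->H->R->B->L->B->refl->C->L'->A->R'->C->plug->C
Char 2 ('E'): step: R->2, L=4; E->plug->E->R->C->L->A->refl->G->L'->H->R'->B->plug->B
Char 3 ('F'): step: R->3, L=4; F->plug->F->R->H->L->G->refl->A->L'->C->R'->H->plug->H
Char 4 ('B'): step: R->4, L=4; B->plug->B->R->C->L->A->refl->G->L'->H->R'->A->plug->A
Char 5 ('D'): step: R->5, L=4; D->plug->D->R->F->L->F->refl->H->L'->D->R'->E->plug->E
Char 6 ('E'): step: R->6, L=4; E->plug->E->R->H->L->G->refl->A->L'->C->R'->D->plug->D
Char 7 ('C'): step: R->7, L=4; C->plug->C->R->B->L->B->refl->C->L'->A->R'->A->plug->A
Char 8 ('C'): step: R->0, L->5 (L advanced); C->plug->C->R->F->L->C->refl->B->L'->H->R'->H->plug->H
Char 9 ('C'): step: R->1, L=5; C->plug->C->R->A->L->A->refl->G->L'->C->R'->D->plug->D
Char 10 ('F'): step: R->2, L=5; F->plug->F->R->F->L->C->refl->B->L'->H->R'->B->plug->B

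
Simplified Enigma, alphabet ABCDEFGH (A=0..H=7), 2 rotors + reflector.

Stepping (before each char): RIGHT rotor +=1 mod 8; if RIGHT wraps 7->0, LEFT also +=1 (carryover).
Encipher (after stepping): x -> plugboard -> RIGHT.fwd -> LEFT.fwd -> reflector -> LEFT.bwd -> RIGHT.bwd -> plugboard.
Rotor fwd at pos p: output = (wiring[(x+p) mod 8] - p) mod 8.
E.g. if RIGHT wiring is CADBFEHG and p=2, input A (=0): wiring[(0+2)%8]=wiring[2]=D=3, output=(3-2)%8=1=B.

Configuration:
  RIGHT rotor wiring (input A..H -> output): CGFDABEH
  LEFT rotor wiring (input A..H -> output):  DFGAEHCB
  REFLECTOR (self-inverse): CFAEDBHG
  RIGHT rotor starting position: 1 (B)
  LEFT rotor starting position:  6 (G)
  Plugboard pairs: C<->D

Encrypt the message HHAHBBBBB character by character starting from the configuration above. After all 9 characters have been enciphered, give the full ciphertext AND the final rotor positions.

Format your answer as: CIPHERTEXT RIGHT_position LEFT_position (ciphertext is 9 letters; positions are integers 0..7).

Char 1 ('H'): step: R->2, L=6; H->plug->H->R->E->L->A->refl->C->L'->F->R'->F->plug->F
Char 2 ('H'): step: R->3, L=6; H->plug->H->R->C->L->F->refl->B->L'->H->R'->F->plug->F
Char 3 ('A'): step: R->4, L=6; A->plug->A->R->E->L->A->refl->C->L'->F->R'->B->plug->B
Char 4 ('H'): step: R->5, L=6; H->plug->H->R->D->L->H->refl->G->L'->G->R'->G->plug->G
Char 5 ('B'): step: R->6, L=6; B->plug->B->R->B->L->D->refl->E->L'->A->R'->D->plug->C
Char 6 ('B'): step: R->7, L=6; B->plug->B->R->D->L->H->refl->G->L'->G->R'->D->plug->C
Char 7 ('B'): step: R->0, L->7 (L advanced); B->plug->B->R->G->L->A->refl->C->L'->A->R'->E->plug->E
Char 8 ('B'): step: R->1, L=7; B->plug->B->R->E->L->B->refl->F->L'->F->R'->A->plug->A
Char 9 ('B'): step: R->2, L=7; B->plug->B->R->B->L->E->refl->D->L'->H->R'->D->plug->C
Final: ciphertext=FFBGCCEAC, RIGHT=2, LEFT=7

Answer: FFBGCCEAC 2 7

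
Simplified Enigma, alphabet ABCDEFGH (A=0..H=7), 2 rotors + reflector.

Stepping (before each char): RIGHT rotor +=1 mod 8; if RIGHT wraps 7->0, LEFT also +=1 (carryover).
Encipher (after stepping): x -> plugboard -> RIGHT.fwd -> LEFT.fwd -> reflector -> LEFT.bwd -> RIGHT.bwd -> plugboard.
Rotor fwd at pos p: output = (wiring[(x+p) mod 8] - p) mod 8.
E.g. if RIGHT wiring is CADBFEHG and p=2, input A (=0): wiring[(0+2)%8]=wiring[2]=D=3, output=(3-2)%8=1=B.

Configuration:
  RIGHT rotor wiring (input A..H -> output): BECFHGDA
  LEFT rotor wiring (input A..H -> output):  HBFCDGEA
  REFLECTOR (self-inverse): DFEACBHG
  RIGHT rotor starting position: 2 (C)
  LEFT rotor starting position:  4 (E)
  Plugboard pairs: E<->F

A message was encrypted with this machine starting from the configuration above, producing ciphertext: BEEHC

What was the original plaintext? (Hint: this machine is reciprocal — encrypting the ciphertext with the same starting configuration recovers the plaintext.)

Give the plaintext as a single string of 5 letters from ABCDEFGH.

Answer: ACBEF

Derivation:
Char 1 ('B'): step: R->3, L=4; B->plug->B->R->E->L->D->refl->A->L'->C->R'->A->plug->A
Char 2 ('E'): step: R->4, L=4; E->plug->F->R->A->L->H->refl->G->L'->H->R'->C->plug->C
Char 3 ('E'): step: R->5, L=4; E->plug->F->R->F->L->F->refl->B->L'->G->R'->B->plug->B
Char 4 ('H'): step: R->6, L=4; H->plug->H->R->A->L->H->refl->G->L'->H->R'->F->plug->E
Char 5 ('C'): step: R->7, L=4; C->plug->C->R->F->L->F->refl->B->L'->G->R'->E->plug->F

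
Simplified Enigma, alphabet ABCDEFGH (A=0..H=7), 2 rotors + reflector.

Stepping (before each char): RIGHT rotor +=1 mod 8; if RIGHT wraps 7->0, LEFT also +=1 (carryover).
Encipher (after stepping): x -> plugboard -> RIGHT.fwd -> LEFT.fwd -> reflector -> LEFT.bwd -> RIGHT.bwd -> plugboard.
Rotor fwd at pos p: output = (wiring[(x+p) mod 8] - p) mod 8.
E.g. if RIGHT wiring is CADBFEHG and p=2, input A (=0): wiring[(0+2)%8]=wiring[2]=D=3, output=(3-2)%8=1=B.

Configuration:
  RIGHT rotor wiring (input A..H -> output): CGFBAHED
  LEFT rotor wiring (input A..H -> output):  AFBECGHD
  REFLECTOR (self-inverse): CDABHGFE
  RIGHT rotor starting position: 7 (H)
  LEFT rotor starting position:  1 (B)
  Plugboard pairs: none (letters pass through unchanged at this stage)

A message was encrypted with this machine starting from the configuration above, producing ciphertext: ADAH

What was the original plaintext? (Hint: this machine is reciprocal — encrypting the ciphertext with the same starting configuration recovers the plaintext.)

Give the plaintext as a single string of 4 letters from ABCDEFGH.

Char 1 ('A'): step: R->0, L->2 (L advanced); A->plug->A->R->C->L->A->refl->C->L'->B->R'->D->plug->D
Char 2 ('D'): step: R->1, L=2; D->plug->D->R->H->L->D->refl->B->L'->F->R'->A->plug->A
Char 3 ('A'): step: R->2, L=2; A->plug->A->R->D->L->E->refl->H->L'->A->R'->G->plug->G
Char 4 ('H'): step: R->3, L=2; H->plug->H->R->C->L->A->refl->C->L'->B->R'->D->plug->D

Answer: DAGD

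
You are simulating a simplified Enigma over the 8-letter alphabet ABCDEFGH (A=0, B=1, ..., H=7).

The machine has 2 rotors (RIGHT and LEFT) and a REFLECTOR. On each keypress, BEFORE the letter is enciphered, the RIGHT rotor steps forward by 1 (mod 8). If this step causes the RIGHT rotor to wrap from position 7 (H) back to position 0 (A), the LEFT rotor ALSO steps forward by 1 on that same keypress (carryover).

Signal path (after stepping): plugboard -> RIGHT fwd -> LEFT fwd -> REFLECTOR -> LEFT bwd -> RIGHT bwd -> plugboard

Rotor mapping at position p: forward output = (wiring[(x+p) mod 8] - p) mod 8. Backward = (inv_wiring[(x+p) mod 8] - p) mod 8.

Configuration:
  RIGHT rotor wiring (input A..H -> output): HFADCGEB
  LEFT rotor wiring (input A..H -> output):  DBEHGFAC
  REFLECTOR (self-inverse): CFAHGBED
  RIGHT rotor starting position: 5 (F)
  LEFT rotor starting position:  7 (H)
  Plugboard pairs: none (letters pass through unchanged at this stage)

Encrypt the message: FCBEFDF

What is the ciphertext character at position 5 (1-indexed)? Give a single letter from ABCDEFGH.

Char 1 ('F'): step: R->6, L=7; F->plug->F->R->F->L->H->refl->D->L'->A->R'->H->plug->H
Char 2 ('C'): step: R->7, L=7; C->plug->C->R->G->L->G->refl->E->L'->B->R'->D->plug->D
Char 3 ('B'): step: R->0, L->0 (L advanced); B->plug->B->R->F->L->F->refl->B->L'->B->R'->H->plug->H
Char 4 ('E'): step: R->1, L=0; E->plug->E->R->F->L->F->refl->B->L'->B->R'->D->plug->D
Char 5 ('F'): step: R->2, L=0; F->plug->F->R->H->L->C->refl->A->L'->G->R'->A->plug->A

A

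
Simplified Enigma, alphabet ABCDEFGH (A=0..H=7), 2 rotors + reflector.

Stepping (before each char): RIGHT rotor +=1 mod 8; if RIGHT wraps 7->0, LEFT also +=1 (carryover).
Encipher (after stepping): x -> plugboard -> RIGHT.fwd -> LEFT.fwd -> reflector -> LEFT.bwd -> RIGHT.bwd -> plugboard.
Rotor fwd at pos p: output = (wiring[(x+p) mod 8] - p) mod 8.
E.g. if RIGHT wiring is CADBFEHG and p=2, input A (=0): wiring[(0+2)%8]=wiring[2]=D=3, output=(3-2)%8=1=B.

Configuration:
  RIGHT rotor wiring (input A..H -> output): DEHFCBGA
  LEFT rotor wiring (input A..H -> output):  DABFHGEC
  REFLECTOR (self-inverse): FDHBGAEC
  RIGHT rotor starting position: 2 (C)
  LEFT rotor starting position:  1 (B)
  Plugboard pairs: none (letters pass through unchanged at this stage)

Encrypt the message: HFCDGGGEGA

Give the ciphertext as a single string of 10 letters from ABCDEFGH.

Answer: GEFCFFACCH

Derivation:
Char 1 ('H'): step: R->3, L=1; H->plug->H->R->E->L->F->refl->A->L'->B->R'->G->plug->G
Char 2 ('F'): step: R->4, L=1; F->plug->F->R->A->L->H->refl->C->L'->H->R'->E->plug->E
Char 3 ('C'): step: R->5, L=1; C->plug->C->R->D->L->G->refl->E->L'->C->R'->F->plug->F
Char 4 ('D'): step: R->6, L=1; D->plug->D->R->G->L->B->refl->D->L'->F->R'->C->plug->C
Char 5 ('G'): step: R->7, L=1; G->plug->G->R->C->L->E->refl->G->L'->D->R'->F->plug->F
Char 6 ('G'): step: R->0, L->2 (L advanced); G->plug->G->R->G->L->B->refl->D->L'->B->R'->F->plug->F
Char 7 ('G'): step: R->1, L=2; G->plug->G->R->H->L->G->refl->E->L'->D->R'->A->plug->A
Char 8 ('E'): step: R->2, L=2; E->plug->E->R->E->L->C->refl->H->L'->A->R'->C->plug->C
Char 9 ('G'): step: R->3, L=2; G->plug->G->R->B->L->D->refl->B->L'->G->R'->C->plug->C
Char 10 ('A'): step: R->4, L=2; A->plug->A->R->G->L->B->refl->D->L'->B->R'->H->plug->H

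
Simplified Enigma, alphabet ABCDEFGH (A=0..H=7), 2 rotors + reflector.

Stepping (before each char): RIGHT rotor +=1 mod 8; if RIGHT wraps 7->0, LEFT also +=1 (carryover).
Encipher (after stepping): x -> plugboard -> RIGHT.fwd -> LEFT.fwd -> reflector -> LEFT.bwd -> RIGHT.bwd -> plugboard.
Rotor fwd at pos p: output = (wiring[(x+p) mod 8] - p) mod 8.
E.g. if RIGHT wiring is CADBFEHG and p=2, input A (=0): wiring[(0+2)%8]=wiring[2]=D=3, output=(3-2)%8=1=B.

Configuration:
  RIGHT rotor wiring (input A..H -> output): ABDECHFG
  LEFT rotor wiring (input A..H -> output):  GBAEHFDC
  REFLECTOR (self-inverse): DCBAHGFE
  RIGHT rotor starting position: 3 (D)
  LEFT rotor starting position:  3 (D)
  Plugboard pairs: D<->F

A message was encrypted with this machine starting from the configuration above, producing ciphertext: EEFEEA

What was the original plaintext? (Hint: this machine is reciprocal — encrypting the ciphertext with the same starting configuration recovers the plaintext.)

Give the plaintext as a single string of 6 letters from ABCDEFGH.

Answer: CCEDHH

Derivation:
Char 1 ('E'): step: R->4, L=3; E->plug->E->R->E->L->H->refl->E->L'->B->R'->C->plug->C
Char 2 ('E'): step: R->5, L=3; E->plug->E->R->E->L->H->refl->E->L'->B->R'->C->plug->C
Char 3 ('F'): step: R->6, L=3; F->plug->D->R->D->L->A->refl->D->L'->F->R'->E->plug->E
Char 4 ('E'): step: R->7, L=3; E->plug->E->R->F->L->D->refl->A->L'->D->R'->F->plug->D
Char 5 ('E'): step: R->0, L->4 (L advanced); E->plug->E->R->C->L->H->refl->E->L'->G->R'->H->plug->H
Char 6 ('A'): step: R->1, L=4; A->plug->A->R->A->L->D->refl->A->L'->H->R'->H->plug->H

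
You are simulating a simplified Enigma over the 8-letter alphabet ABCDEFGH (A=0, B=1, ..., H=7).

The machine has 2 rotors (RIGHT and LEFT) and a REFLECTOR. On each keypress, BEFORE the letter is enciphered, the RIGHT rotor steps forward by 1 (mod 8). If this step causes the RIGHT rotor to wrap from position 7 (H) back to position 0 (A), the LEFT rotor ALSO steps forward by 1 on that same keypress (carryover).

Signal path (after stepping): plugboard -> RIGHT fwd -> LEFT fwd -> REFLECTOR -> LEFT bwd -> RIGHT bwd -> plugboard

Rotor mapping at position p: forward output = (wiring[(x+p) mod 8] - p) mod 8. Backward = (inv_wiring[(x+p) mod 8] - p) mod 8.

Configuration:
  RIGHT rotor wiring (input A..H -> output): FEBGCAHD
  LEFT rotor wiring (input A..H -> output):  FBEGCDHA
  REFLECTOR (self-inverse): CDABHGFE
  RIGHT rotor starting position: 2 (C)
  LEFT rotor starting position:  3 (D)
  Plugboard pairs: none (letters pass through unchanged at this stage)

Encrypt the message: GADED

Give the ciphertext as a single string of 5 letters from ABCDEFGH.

Answer: ABEAC

Derivation:
Char 1 ('G'): step: R->3, L=3; G->plug->G->R->B->L->H->refl->E->L'->D->R'->A->plug->A
Char 2 ('A'): step: R->4, L=3; A->plug->A->R->G->L->G->refl->F->L'->E->R'->B->plug->B
Char 3 ('D'): step: R->5, L=3; D->plug->D->R->A->L->D->refl->B->L'->H->R'->E->plug->E
Char 4 ('E'): step: R->6, L=3; E->plug->E->R->D->L->E->refl->H->L'->B->R'->A->plug->A
Char 5 ('D'): step: R->7, L=3; D->plug->D->R->C->L->A->refl->C->L'->F->R'->C->plug->C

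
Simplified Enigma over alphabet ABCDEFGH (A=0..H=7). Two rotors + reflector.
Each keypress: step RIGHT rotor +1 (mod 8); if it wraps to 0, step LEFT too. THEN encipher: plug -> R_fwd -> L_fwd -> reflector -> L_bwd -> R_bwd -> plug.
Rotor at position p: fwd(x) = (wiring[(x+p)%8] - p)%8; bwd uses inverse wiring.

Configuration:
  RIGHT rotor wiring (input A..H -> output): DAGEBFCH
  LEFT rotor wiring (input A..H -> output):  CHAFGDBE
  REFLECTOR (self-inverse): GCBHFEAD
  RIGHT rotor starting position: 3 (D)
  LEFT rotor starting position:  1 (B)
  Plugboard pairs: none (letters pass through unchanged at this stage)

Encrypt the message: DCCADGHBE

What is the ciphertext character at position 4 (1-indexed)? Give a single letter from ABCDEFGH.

Char 1 ('D'): step: R->4, L=1; D->plug->D->R->D->L->F->refl->E->L'->C->R'->G->plug->G
Char 2 ('C'): step: R->5, L=1; C->plug->C->R->C->L->E->refl->F->L'->D->R'->E->plug->E
Char 3 ('C'): step: R->6, L=1; C->plug->C->R->F->L->A->refl->G->L'->A->R'->E->plug->E
Char 4 ('A'): step: R->7, L=1; A->plug->A->R->A->L->G->refl->A->L'->F->R'->E->plug->E

E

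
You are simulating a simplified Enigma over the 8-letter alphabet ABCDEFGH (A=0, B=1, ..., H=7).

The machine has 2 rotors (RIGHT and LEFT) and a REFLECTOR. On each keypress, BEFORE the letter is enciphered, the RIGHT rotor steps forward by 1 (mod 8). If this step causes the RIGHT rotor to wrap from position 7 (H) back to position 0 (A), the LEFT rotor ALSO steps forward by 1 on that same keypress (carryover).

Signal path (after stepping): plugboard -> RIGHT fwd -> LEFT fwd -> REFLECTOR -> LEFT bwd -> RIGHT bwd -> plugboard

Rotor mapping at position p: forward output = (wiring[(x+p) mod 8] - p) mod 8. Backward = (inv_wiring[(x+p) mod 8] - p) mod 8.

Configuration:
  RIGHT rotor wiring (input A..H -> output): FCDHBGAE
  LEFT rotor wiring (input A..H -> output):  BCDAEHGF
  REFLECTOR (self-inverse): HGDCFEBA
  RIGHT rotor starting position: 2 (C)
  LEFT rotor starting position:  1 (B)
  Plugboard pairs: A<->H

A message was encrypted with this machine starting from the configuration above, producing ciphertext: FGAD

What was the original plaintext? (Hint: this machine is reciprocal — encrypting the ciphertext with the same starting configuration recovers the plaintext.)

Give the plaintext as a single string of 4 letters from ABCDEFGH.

Char 1 ('F'): step: R->3, L=1; F->plug->F->R->C->L->H->refl->A->L'->H->R'->G->plug->G
Char 2 ('G'): step: R->4, L=1; G->plug->G->R->H->L->A->refl->H->L'->C->R'->B->plug->B
Char 3 ('A'): step: R->5, L=1; A->plug->H->R->E->L->G->refl->B->L'->A->R'->D->plug->D
Char 4 ('D'): step: R->6, L=1; D->plug->D->R->E->L->G->refl->B->L'->A->R'->H->plug->A

Answer: GBDA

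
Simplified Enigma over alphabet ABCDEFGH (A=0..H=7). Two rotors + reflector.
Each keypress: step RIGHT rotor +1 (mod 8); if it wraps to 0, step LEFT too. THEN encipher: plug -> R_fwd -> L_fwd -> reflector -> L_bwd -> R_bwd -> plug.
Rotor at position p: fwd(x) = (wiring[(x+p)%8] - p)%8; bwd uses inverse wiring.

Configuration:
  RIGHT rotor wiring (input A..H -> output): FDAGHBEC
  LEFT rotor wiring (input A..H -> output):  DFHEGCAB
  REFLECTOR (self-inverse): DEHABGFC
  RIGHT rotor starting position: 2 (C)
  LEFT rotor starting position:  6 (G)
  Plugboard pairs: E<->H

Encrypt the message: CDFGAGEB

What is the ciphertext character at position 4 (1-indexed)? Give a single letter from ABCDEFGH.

Char 1 ('C'): step: R->3, L=6; C->plug->C->R->G->L->A->refl->D->L'->B->R'->D->plug->D
Char 2 ('D'): step: R->4, L=6; D->plug->D->R->G->L->A->refl->D->L'->B->R'->E->plug->H
Char 3 ('F'): step: R->5, L=6; F->plug->F->R->D->L->H->refl->C->L'->A->R'->D->plug->D
Char 4 ('G'): step: R->6, L=6; G->plug->G->R->B->L->D->refl->A->L'->G->R'->A->plug->A

A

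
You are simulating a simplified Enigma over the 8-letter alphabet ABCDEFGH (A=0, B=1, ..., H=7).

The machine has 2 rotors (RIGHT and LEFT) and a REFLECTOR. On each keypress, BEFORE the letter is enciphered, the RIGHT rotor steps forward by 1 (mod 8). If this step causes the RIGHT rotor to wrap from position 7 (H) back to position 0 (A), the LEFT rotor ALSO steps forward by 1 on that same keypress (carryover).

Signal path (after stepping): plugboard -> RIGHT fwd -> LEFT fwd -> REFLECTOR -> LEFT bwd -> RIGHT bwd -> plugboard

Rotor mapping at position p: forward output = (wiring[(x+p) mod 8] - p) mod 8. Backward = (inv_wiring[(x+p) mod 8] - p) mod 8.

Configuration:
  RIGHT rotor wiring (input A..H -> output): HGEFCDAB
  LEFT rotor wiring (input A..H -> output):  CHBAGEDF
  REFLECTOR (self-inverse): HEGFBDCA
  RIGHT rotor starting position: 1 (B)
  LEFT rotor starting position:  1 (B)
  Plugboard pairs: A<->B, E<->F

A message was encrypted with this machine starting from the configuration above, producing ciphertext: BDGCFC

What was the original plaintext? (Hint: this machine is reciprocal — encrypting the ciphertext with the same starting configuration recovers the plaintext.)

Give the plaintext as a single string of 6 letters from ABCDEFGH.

Char 1 ('B'): step: R->2, L=1; B->plug->A->R->C->L->H->refl->A->L'->B->R'->D->plug->D
Char 2 ('D'): step: R->3, L=1; D->plug->D->R->F->L->C->refl->G->L'->A->R'->C->plug->C
Char 3 ('G'): step: R->4, L=1; G->plug->G->R->A->L->G->refl->C->L'->F->R'->D->plug->D
Char 4 ('C'): step: R->5, L=1; C->plug->C->R->E->L->D->refl->F->L'->D->R'->B->plug->A
Char 5 ('F'): step: R->6, L=1; F->plug->E->R->G->L->E->refl->B->L'->H->R'->F->plug->E
Char 6 ('C'): step: R->7, L=1; C->plug->C->R->H->L->B->refl->E->L'->G->R'->E->plug->F

Answer: DCDAEF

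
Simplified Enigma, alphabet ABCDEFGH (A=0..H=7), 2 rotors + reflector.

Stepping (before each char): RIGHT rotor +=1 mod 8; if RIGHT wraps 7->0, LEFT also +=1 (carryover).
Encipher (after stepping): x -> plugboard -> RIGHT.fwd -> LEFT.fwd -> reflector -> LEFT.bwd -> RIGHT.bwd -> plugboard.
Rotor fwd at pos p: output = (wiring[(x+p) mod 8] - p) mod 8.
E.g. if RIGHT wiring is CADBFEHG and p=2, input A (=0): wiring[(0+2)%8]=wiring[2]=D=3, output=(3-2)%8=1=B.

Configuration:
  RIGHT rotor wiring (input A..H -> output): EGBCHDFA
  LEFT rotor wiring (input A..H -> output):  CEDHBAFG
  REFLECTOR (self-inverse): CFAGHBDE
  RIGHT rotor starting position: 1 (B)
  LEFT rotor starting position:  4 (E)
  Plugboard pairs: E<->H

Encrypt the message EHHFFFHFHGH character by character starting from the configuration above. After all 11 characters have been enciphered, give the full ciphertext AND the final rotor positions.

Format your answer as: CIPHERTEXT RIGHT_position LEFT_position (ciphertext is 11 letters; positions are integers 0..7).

Answer: AGFDADAGGDG 4 5

Derivation:
Char 1 ('E'): step: R->2, L=4; E->plug->H->R->E->L->G->refl->D->L'->H->R'->A->plug->A
Char 2 ('H'): step: R->3, L=4; H->plug->E->R->F->L->A->refl->C->L'->D->R'->G->plug->G
Char 3 ('H'): step: R->4, L=4; H->plug->E->R->A->L->F->refl->B->L'->C->R'->F->plug->F
Char 4 ('F'): step: R->5, L=4; F->plug->F->R->E->L->G->refl->D->L'->H->R'->D->plug->D
Char 5 ('F'): step: R->6, L=4; F->plug->F->R->E->L->G->refl->D->L'->H->R'->A->plug->A
Char 6 ('F'): step: R->7, L=4; F->plug->F->R->A->L->F->refl->B->L'->C->R'->D->plug->D
Char 7 ('H'): step: R->0, L->5 (L advanced); H->plug->E->R->H->L->E->refl->H->L'->E->R'->A->plug->A
Char 8 ('F'): step: R->1, L=5; F->plug->F->R->E->L->H->refl->E->L'->H->R'->G->plug->G
Char 9 ('H'): step: R->2, L=5; H->plug->E->R->D->L->F->refl->B->L'->C->R'->G->plug->G
Char 10 ('G'): step: R->3, L=5; G->plug->G->R->D->L->F->refl->B->L'->C->R'->D->plug->D
Char 11 ('H'): step: R->4, L=5; H->plug->E->R->A->L->D->refl->G->L'->F->R'->G->plug->G
Final: ciphertext=AGFDADAGGDG, RIGHT=4, LEFT=5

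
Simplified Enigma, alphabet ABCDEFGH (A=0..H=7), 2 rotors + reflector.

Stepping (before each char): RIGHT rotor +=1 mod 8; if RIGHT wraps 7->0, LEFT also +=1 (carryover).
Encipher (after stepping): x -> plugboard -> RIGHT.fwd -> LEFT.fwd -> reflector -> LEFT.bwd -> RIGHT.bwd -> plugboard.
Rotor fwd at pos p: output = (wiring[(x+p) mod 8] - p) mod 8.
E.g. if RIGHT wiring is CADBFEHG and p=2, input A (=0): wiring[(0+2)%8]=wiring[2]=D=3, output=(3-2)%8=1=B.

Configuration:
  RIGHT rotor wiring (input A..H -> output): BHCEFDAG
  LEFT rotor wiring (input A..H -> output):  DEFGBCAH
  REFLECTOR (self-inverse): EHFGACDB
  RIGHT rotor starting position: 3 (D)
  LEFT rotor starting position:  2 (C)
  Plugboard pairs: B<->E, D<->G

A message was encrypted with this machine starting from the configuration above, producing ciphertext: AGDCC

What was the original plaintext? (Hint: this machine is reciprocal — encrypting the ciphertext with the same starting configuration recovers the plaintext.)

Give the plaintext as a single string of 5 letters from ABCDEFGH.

Answer: FHHDH

Derivation:
Char 1 ('A'): step: R->4, L=2; A->plug->A->R->B->L->E->refl->A->L'->D->R'->F->plug->F
Char 2 ('G'): step: R->5, L=2; G->plug->D->R->E->L->G->refl->D->L'->A->R'->H->plug->H
Char 3 ('D'): step: R->6, L=2; D->plug->G->R->H->L->C->refl->F->L'->F->R'->H->plug->H
Char 4 ('C'): step: R->7, L=2; C->plug->C->R->A->L->D->refl->G->L'->E->R'->G->plug->D
Char 5 ('C'): step: R->0, L->3 (L advanced); C->plug->C->R->C->L->H->refl->B->L'->G->R'->H->plug->H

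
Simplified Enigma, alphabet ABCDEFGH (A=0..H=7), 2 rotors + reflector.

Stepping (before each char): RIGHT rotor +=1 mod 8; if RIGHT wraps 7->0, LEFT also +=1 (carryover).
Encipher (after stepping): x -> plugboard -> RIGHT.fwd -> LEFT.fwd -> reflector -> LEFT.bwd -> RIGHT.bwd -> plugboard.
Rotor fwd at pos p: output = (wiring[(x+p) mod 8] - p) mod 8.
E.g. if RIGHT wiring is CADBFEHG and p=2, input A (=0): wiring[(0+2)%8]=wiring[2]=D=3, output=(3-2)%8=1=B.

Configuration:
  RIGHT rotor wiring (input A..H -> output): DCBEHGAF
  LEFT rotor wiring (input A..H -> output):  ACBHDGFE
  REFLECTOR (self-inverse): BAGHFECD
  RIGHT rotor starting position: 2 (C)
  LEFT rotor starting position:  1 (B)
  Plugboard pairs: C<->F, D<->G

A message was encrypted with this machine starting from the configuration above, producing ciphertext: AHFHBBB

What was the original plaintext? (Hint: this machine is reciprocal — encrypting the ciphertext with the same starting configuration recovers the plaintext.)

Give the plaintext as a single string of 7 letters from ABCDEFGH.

Answer: CGADEED

Derivation:
Char 1 ('A'): step: R->3, L=1; A->plug->A->R->B->L->A->refl->B->L'->A->R'->F->plug->C
Char 2 ('H'): step: R->4, L=1; H->plug->H->R->A->L->B->refl->A->L'->B->R'->D->plug->G
Char 3 ('F'): step: R->5, L=1; F->plug->C->R->A->L->B->refl->A->L'->B->R'->A->plug->A
Char 4 ('H'): step: R->6, L=1; H->plug->H->R->A->L->B->refl->A->L'->B->R'->G->plug->D
Char 5 ('B'): step: R->7, L=1; B->plug->B->R->E->L->F->refl->E->L'->F->R'->E->plug->E
Char 6 ('B'): step: R->0, L->2 (L advanced); B->plug->B->R->C->L->B->refl->A->L'->H->R'->E->plug->E
Char 7 ('B'): step: R->1, L=2; B->plug->B->R->A->L->H->refl->D->L'->E->R'->G->plug->D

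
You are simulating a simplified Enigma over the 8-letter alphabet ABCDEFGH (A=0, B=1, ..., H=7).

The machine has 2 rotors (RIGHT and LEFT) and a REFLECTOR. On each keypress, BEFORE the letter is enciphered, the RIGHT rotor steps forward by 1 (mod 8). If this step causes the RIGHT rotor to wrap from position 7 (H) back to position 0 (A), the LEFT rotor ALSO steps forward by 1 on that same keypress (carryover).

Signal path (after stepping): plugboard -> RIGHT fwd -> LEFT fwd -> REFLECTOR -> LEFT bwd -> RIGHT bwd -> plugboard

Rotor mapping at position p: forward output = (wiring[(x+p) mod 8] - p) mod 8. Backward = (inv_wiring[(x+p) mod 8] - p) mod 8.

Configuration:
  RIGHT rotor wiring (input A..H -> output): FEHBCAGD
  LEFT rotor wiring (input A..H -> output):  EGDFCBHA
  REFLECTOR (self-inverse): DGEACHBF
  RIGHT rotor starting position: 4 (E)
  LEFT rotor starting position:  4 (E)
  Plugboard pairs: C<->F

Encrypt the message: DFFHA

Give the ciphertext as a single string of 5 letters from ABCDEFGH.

Answer: EACFE

Derivation:
Char 1 ('D'): step: R->5, L=4; D->plug->D->R->A->L->G->refl->B->L'->H->R'->E->plug->E
Char 2 ('F'): step: R->6, L=4; F->plug->C->R->H->L->B->refl->G->L'->A->R'->A->plug->A
Char 3 ('F'): step: R->7, L=4; F->plug->C->R->F->L->C->refl->E->L'->D->R'->F->plug->C
Char 4 ('H'): step: R->0, L->5 (L advanced); H->plug->H->R->D->L->H->refl->F->L'->H->R'->C->plug->F
Char 5 ('A'): step: R->1, L=5; A->plug->A->R->D->L->H->refl->F->L'->H->R'->E->plug->E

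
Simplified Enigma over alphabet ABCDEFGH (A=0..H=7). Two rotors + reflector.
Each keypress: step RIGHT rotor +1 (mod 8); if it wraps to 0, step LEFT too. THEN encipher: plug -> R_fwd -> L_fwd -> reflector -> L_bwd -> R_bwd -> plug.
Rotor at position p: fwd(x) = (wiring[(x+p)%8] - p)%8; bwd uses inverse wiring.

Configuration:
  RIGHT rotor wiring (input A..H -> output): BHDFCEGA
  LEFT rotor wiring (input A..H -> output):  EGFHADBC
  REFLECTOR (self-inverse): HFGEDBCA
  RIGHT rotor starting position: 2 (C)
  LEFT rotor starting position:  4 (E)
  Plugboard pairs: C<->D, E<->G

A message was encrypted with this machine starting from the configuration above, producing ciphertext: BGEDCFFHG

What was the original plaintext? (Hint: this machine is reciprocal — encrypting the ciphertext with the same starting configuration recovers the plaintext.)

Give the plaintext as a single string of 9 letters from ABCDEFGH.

Char 1 ('B'): step: R->3, L=4; B->plug->B->R->H->L->D->refl->E->L'->A->R'->H->plug->H
Char 2 ('G'): step: R->4, L=4; G->plug->E->R->F->L->C->refl->G->L'->D->R'->F->plug->F
Char 3 ('E'): step: R->5, L=4; E->plug->G->R->A->L->E->refl->D->L'->H->R'->A->plug->A
Char 4 ('D'): step: R->6, L=4; D->plug->C->R->D->L->G->refl->C->L'->F->R'->E->plug->G
Char 5 ('C'): step: R->7, L=4; C->plug->D->R->E->L->A->refl->H->L'->B->R'->A->plug->A
Char 6 ('F'): step: R->0, L->5 (L advanced); F->plug->F->R->E->L->B->refl->F->L'->C->R'->E->plug->G
Char 7 ('F'): step: R->1, L=5; F->plug->F->R->F->L->A->refl->H->L'->D->R'->E->plug->G
Char 8 ('H'): step: R->2, L=5; H->plug->H->R->F->L->A->refl->H->L'->D->R'->B->plug->B
Char 9 ('G'): step: R->3, L=5; G->plug->E->R->F->L->A->refl->H->L'->D->R'->D->plug->C

Answer: HFAGAGGBC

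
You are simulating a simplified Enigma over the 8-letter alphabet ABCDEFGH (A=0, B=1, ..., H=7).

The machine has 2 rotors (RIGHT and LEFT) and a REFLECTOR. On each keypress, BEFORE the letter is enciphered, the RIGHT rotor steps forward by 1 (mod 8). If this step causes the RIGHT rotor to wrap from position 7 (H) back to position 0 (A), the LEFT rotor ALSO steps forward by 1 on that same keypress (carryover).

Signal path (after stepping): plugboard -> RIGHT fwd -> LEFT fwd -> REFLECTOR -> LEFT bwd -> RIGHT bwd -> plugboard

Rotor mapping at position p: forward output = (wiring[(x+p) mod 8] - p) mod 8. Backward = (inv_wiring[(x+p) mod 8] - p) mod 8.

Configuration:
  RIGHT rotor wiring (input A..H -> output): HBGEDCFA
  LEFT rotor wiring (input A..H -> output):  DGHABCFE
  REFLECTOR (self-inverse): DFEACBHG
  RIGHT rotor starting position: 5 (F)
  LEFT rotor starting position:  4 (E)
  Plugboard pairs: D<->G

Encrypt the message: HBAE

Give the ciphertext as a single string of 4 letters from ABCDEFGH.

Answer: CCDH

Derivation:
Char 1 ('H'): step: R->6, L=4; H->plug->H->R->E->L->H->refl->G->L'->B->R'->C->plug->C
Char 2 ('B'): step: R->7, L=4; B->plug->B->R->A->L->F->refl->B->L'->C->R'->C->plug->C
Char 3 ('A'): step: R->0, L->5 (L advanced); A->plug->A->R->H->L->E->refl->C->L'->F->R'->G->plug->D
Char 4 ('E'): step: R->1, L=5; E->plug->E->R->B->L->A->refl->D->L'->G->R'->H->plug->H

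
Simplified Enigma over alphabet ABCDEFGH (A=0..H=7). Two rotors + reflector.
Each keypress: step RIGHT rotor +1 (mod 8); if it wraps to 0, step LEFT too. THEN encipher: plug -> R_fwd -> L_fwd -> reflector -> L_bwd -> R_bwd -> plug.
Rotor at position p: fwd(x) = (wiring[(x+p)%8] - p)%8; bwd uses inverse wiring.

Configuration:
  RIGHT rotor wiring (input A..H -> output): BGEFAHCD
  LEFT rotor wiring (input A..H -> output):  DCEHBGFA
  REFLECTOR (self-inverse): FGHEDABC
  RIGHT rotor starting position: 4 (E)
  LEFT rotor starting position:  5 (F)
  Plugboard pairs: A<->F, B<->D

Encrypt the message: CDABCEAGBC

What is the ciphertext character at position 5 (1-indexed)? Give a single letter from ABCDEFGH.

Char 1 ('C'): step: R->5, L=5; C->plug->C->R->G->L->C->refl->H->L'->F->R'->B->plug->D
Char 2 ('D'): step: R->6, L=5; D->plug->B->R->F->L->H->refl->C->L'->G->R'->E->plug->E
Char 3 ('A'): step: R->7, L=5; A->plug->F->R->B->L->A->refl->F->L'->E->R'->A->plug->F
Char 4 ('B'): step: R->0, L->6 (L advanced); B->plug->D->R->F->L->B->refl->G->L'->E->R'->C->plug->C
Char 5 ('C'): step: R->1, L=6; C->plug->C->R->E->L->G->refl->B->L'->F->R'->A->plug->F

F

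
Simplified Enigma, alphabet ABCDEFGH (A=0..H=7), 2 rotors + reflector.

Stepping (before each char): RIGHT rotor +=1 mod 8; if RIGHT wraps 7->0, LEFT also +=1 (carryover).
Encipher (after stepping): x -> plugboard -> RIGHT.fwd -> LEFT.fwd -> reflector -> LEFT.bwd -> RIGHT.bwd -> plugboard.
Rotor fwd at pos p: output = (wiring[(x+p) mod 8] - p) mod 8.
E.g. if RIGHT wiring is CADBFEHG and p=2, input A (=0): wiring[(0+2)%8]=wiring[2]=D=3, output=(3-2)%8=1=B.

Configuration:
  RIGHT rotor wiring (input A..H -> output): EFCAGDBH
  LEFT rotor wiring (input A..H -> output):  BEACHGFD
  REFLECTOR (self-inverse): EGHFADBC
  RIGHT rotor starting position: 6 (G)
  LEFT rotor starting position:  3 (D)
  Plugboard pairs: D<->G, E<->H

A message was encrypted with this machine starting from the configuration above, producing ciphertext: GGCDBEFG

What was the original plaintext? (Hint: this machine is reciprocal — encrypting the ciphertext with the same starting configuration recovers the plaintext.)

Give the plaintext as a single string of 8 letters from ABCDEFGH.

Char 1 ('G'): step: R->7, L=3; G->plug->D->R->D->L->C->refl->H->L'->A->R'->A->plug->A
Char 2 ('G'): step: R->0, L->4 (L advanced); G->plug->D->R->A->L->D->refl->F->L'->E->R'->A->plug->A
Char 3 ('C'): step: R->1, L=4; C->plug->C->R->H->L->G->refl->B->L'->C->R'->E->plug->H
Char 4 ('D'): step: R->2, L=4; D->plug->G->R->C->L->B->refl->G->L'->H->R'->E->plug->H
Char 5 ('B'): step: R->3, L=4; B->plug->B->R->D->L->H->refl->C->L'->B->R'->F->plug->F
Char 6 ('E'): step: R->4, L=4; E->plug->H->R->E->L->F->refl->D->L'->A->R'->E->plug->H
Char 7 ('F'): step: R->5, L=4; F->plug->F->R->F->L->A->refl->E->L'->G->R'->A->plug->A
Char 8 ('G'): step: R->6, L=4; G->plug->D->R->H->L->G->refl->B->L'->C->R'->F->plug->F

Answer: AAHHFHAF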